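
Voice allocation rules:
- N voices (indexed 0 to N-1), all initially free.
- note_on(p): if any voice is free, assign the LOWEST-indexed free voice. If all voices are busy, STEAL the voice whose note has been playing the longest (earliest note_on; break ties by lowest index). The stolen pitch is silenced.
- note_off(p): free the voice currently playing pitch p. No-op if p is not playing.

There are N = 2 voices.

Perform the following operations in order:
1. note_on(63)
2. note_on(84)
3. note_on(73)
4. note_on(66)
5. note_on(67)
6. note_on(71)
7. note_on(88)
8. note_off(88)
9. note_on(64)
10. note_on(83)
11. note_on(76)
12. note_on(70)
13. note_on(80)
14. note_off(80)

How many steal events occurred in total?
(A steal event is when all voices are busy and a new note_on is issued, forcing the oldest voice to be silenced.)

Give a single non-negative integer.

Op 1: note_on(63): voice 0 is free -> assigned | voices=[63 -]
Op 2: note_on(84): voice 1 is free -> assigned | voices=[63 84]
Op 3: note_on(73): all voices busy, STEAL voice 0 (pitch 63, oldest) -> assign | voices=[73 84]
Op 4: note_on(66): all voices busy, STEAL voice 1 (pitch 84, oldest) -> assign | voices=[73 66]
Op 5: note_on(67): all voices busy, STEAL voice 0 (pitch 73, oldest) -> assign | voices=[67 66]
Op 6: note_on(71): all voices busy, STEAL voice 1 (pitch 66, oldest) -> assign | voices=[67 71]
Op 7: note_on(88): all voices busy, STEAL voice 0 (pitch 67, oldest) -> assign | voices=[88 71]
Op 8: note_off(88): free voice 0 | voices=[- 71]
Op 9: note_on(64): voice 0 is free -> assigned | voices=[64 71]
Op 10: note_on(83): all voices busy, STEAL voice 1 (pitch 71, oldest) -> assign | voices=[64 83]
Op 11: note_on(76): all voices busy, STEAL voice 0 (pitch 64, oldest) -> assign | voices=[76 83]
Op 12: note_on(70): all voices busy, STEAL voice 1 (pitch 83, oldest) -> assign | voices=[76 70]
Op 13: note_on(80): all voices busy, STEAL voice 0 (pitch 76, oldest) -> assign | voices=[80 70]
Op 14: note_off(80): free voice 0 | voices=[- 70]

Answer: 9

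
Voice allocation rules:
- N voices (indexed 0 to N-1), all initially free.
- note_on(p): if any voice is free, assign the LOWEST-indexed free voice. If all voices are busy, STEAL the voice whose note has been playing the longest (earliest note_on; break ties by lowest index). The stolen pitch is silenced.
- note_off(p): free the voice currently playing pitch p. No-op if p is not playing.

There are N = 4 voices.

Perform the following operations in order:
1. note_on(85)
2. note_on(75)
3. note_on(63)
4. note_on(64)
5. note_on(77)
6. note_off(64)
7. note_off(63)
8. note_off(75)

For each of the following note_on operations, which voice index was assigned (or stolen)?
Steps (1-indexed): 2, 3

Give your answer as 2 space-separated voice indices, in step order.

Answer: 1 2

Derivation:
Op 1: note_on(85): voice 0 is free -> assigned | voices=[85 - - -]
Op 2: note_on(75): voice 1 is free -> assigned | voices=[85 75 - -]
Op 3: note_on(63): voice 2 is free -> assigned | voices=[85 75 63 -]
Op 4: note_on(64): voice 3 is free -> assigned | voices=[85 75 63 64]
Op 5: note_on(77): all voices busy, STEAL voice 0 (pitch 85, oldest) -> assign | voices=[77 75 63 64]
Op 6: note_off(64): free voice 3 | voices=[77 75 63 -]
Op 7: note_off(63): free voice 2 | voices=[77 75 - -]
Op 8: note_off(75): free voice 1 | voices=[77 - - -]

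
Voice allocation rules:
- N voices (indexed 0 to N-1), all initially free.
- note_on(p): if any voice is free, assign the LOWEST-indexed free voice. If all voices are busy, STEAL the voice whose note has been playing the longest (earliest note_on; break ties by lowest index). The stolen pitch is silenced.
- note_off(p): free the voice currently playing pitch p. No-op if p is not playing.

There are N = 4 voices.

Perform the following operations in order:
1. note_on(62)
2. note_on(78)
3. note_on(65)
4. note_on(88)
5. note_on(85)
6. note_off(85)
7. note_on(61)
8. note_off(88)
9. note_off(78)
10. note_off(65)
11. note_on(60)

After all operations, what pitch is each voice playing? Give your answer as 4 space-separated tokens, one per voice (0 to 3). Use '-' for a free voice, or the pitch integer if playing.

Answer: 61 60 - -

Derivation:
Op 1: note_on(62): voice 0 is free -> assigned | voices=[62 - - -]
Op 2: note_on(78): voice 1 is free -> assigned | voices=[62 78 - -]
Op 3: note_on(65): voice 2 is free -> assigned | voices=[62 78 65 -]
Op 4: note_on(88): voice 3 is free -> assigned | voices=[62 78 65 88]
Op 5: note_on(85): all voices busy, STEAL voice 0 (pitch 62, oldest) -> assign | voices=[85 78 65 88]
Op 6: note_off(85): free voice 0 | voices=[- 78 65 88]
Op 7: note_on(61): voice 0 is free -> assigned | voices=[61 78 65 88]
Op 8: note_off(88): free voice 3 | voices=[61 78 65 -]
Op 9: note_off(78): free voice 1 | voices=[61 - 65 -]
Op 10: note_off(65): free voice 2 | voices=[61 - - -]
Op 11: note_on(60): voice 1 is free -> assigned | voices=[61 60 - -]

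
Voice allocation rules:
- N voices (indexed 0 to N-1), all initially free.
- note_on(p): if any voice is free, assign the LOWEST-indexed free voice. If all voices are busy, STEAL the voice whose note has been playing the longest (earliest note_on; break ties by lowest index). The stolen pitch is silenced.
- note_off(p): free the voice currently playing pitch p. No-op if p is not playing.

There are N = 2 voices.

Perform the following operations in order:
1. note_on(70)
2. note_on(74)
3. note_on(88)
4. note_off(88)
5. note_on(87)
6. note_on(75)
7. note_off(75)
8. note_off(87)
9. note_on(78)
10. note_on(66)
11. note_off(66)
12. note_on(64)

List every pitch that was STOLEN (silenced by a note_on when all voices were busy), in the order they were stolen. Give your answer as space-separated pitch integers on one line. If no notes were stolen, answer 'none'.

Answer: 70 74

Derivation:
Op 1: note_on(70): voice 0 is free -> assigned | voices=[70 -]
Op 2: note_on(74): voice 1 is free -> assigned | voices=[70 74]
Op 3: note_on(88): all voices busy, STEAL voice 0 (pitch 70, oldest) -> assign | voices=[88 74]
Op 4: note_off(88): free voice 0 | voices=[- 74]
Op 5: note_on(87): voice 0 is free -> assigned | voices=[87 74]
Op 6: note_on(75): all voices busy, STEAL voice 1 (pitch 74, oldest) -> assign | voices=[87 75]
Op 7: note_off(75): free voice 1 | voices=[87 -]
Op 8: note_off(87): free voice 0 | voices=[- -]
Op 9: note_on(78): voice 0 is free -> assigned | voices=[78 -]
Op 10: note_on(66): voice 1 is free -> assigned | voices=[78 66]
Op 11: note_off(66): free voice 1 | voices=[78 -]
Op 12: note_on(64): voice 1 is free -> assigned | voices=[78 64]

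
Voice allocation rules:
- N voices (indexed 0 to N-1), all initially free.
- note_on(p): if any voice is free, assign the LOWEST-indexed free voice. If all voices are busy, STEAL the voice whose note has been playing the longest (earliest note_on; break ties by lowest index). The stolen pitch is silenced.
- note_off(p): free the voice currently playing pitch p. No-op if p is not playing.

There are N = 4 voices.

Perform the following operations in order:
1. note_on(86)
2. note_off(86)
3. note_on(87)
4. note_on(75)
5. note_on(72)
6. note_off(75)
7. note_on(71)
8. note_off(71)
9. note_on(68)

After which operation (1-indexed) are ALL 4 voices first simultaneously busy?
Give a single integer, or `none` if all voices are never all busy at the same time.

Answer: none

Derivation:
Op 1: note_on(86): voice 0 is free -> assigned | voices=[86 - - -]
Op 2: note_off(86): free voice 0 | voices=[- - - -]
Op 3: note_on(87): voice 0 is free -> assigned | voices=[87 - - -]
Op 4: note_on(75): voice 1 is free -> assigned | voices=[87 75 - -]
Op 5: note_on(72): voice 2 is free -> assigned | voices=[87 75 72 -]
Op 6: note_off(75): free voice 1 | voices=[87 - 72 -]
Op 7: note_on(71): voice 1 is free -> assigned | voices=[87 71 72 -]
Op 8: note_off(71): free voice 1 | voices=[87 - 72 -]
Op 9: note_on(68): voice 1 is free -> assigned | voices=[87 68 72 -]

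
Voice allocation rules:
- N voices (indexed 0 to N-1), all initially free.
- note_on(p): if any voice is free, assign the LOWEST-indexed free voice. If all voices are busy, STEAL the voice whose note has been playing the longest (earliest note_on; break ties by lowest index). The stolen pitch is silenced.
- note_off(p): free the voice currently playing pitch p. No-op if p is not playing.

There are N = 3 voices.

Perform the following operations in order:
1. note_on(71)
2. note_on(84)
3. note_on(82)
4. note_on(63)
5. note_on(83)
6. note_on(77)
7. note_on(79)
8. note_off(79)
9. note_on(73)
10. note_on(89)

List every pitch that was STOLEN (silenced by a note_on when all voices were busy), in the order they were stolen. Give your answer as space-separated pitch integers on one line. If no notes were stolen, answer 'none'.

Op 1: note_on(71): voice 0 is free -> assigned | voices=[71 - -]
Op 2: note_on(84): voice 1 is free -> assigned | voices=[71 84 -]
Op 3: note_on(82): voice 2 is free -> assigned | voices=[71 84 82]
Op 4: note_on(63): all voices busy, STEAL voice 0 (pitch 71, oldest) -> assign | voices=[63 84 82]
Op 5: note_on(83): all voices busy, STEAL voice 1 (pitch 84, oldest) -> assign | voices=[63 83 82]
Op 6: note_on(77): all voices busy, STEAL voice 2 (pitch 82, oldest) -> assign | voices=[63 83 77]
Op 7: note_on(79): all voices busy, STEAL voice 0 (pitch 63, oldest) -> assign | voices=[79 83 77]
Op 8: note_off(79): free voice 0 | voices=[- 83 77]
Op 9: note_on(73): voice 0 is free -> assigned | voices=[73 83 77]
Op 10: note_on(89): all voices busy, STEAL voice 1 (pitch 83, oldest) -> assign | voices=[73 89 77]

Answer: 71 84 82 63 83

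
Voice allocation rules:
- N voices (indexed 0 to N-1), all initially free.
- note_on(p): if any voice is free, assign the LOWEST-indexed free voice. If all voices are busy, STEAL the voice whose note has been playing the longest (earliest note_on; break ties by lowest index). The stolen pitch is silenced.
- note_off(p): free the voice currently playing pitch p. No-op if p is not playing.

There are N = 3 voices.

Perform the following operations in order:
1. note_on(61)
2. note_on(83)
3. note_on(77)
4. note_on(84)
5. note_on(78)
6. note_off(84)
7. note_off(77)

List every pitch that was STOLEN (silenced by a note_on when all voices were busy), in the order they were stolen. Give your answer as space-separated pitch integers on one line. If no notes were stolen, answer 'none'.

Answer: 61 83

Derivation:
Op 1: note_on(61): voice 0 is free -> assigned | voices=[61 - -]
Op 2: note_on(83): voice 1 is free -> assigned | voices=[61 83 -]
Op 3: note_on(77): voice 2 is free -> assigned | voices=[61 83 77]
Op 4: note_on(84): all voices busy, STEAL voice 0 (pitch 61, oldest) -> assign | voices=[84 83 77]
Op 5: note_on(78): all voices busy, STEAL voice 1 (pitch 83, oldest) -> assign | voices=[84 78 77]
Op 6: note_off(84): free voice 0 | voices=[- 78 77]
Op 7: note_off(77): free voice 2 | voices=[- 78 -]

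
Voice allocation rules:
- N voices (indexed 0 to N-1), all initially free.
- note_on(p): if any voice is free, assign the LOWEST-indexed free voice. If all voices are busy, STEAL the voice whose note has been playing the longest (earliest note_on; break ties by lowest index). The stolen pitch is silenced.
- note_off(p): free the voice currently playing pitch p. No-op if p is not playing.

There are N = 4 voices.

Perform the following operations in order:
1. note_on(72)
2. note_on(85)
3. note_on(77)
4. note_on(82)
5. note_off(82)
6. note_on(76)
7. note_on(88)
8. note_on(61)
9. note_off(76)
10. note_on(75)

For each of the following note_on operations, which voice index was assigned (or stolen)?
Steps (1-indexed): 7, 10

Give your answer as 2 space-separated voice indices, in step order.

Answer: 0 3

Derivation:
Op 1: note_on(72): voice 0 is free -> assigned | voices=[72 - - -]
Op 2: note_on(85): voice 1 is free -> assigned | voices=[72 85 - -]
Op 3: note_on(77): voice 2 is free -> assigned | voices=[72 85 77 -]
Op 4: note_on(82): voice 3 is free -> assigned | voices=[72 85 77 82]
Op 5: note_off(82): free voice 3 | voices=[72 85 77 -]
Op 6: note_on(76): voice 3 is free -> assigned | voices=[72 85 77 76]
Op 7: note_on(88): all voices busy, STEAL voice 0 (pitch 72, oldest) -> assign | voices=[88 85 77 76]
Op 8: note_on(61): all voices busy, STEAL voice 1 (pitch 85, oldest) -> assign | voices=[88 61 77 76]
Op 9: note_off(76): free voice 3 | voices=[88 61 77 -]
Op 10: note_on(75): voice 3 is free -> assigned | voices=[88 61 77 75]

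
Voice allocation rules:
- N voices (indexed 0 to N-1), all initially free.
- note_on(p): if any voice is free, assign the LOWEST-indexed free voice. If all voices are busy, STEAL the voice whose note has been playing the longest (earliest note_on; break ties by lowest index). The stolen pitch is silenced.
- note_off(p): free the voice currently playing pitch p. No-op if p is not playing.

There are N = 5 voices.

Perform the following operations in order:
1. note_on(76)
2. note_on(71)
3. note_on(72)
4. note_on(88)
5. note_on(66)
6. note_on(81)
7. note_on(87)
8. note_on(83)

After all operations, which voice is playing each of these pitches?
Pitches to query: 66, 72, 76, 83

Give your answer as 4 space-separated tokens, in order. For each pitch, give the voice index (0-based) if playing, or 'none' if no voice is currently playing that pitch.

Answer: 4 none none 2

Derivation:
Op 1: note_on(76): voice 0 is free -> assigned | voices=[76 - - - -]
Op 2: note_on(71): voice 1 is free -> assigned | voices=[76 71 - - -]
Op 3: note_on(72): voice 2 is free -> assigned | voices=[76 71 72 - -]
Op 4: note_on(88): voice 3 is free -> assigned | voices=[76 71 72 88 -]
Op 5: note_on(66): voice 4 is free -> assigned | voices=[76 71 72 88 66]
Op 6: note_on(81): all voices busy, STEAL voice 0 (pitch 76, oldest) -> assign | voices=[81 71 72 88 66]
Op 7: note_on(87): all voices busy, STEAL voice 1 (pitch 71, oldest) -> assign | voices=[81 87 72 88 66]
Op 8: note_on(83): all voices busy, STEAL voice 2 (pitch 72, oldest) -> assign | voices=[81 87 83 88 66]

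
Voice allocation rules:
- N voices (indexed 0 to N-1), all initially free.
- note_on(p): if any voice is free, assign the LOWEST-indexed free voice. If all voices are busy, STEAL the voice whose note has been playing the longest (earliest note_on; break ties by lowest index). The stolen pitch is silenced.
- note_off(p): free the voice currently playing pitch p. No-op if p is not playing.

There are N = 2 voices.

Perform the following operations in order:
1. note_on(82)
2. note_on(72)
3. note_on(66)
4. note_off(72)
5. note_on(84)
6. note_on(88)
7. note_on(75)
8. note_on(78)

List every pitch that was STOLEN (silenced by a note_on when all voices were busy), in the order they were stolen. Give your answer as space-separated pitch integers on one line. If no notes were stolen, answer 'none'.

Answer: 82 66 84 88

Derivation:
Op 1: note_on(82): voice 0 is free -> assigned | voices=[82 -]
Op 2: note_on(72): voice 1 is free -> assigned | voices=[82 72]
Op 3: note_on(66): all voices busy, STEAL voice 0 (pitch 82, oldest) -> assign | voices=[66 72]
Op 4: note_off(72): free voice 1 | voices=[66 -]
Op 5: note_on(84): voice 1 is free -> assigned | voices=[66 84]
Op 6: note_on(88): all voices busy, STEAL voice 0 (pitch 66, oldest) -> assign | voices=[88 84]
Op 7: note_on(75): all voices busy, STEAL voice 1 (pitch 84, oldest) -> assign | voices=[88 75]
Op 8: note_on(78): all voices busy, STEAL voice 0 (pitch 88, oldest) -> assign | voices=[78 75]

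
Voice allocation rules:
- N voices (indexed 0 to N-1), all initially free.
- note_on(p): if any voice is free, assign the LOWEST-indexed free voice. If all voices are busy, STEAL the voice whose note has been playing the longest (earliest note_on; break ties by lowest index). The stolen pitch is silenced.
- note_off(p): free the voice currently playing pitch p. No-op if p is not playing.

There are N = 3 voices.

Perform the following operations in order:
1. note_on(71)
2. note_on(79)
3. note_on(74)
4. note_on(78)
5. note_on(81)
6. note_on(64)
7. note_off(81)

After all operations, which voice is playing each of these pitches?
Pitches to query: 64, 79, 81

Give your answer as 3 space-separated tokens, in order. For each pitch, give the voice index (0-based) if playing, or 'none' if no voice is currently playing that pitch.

Op 1: note_on(71): voice 0 is free -> assigned | voices=[71 - -]
Op 2: note_on(79): voice 1 is free -> assigned | voices=[71 79 -]
Op 3: note_on(74): voice 2 is free -> assigned | voices=[71 79 74]
Op 4: note_on(78): all voices busy, STEAL voice 0 (pitch 71, oldest) -> assign | voices=[78 79 74]
Op 5: note_on(81): all voices busy, STEAL voice 1 (pitch 79, oldest) -> assign | voices=[78 81 74]
Op 6: note_on(64): all voices busy, STEAL voice 2 (pitch 74, oldest) -> assign | voices=[78 81 64]
Op 7: note_off(81): free voice 1 | voices=[78 - 64]

Answer: 2 none none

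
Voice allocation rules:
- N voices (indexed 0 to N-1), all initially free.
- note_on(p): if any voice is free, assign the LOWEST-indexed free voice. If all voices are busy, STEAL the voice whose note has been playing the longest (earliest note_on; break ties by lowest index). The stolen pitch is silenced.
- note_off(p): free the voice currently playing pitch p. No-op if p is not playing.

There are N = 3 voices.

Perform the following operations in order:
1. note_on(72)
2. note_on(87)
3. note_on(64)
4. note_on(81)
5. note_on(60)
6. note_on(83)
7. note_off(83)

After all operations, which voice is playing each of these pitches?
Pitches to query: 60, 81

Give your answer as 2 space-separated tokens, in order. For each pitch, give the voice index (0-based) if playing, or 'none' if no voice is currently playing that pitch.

Answer: 1 0

Derivation:
Op 1: note_on(72): voice 0 is free -> assigned | voices=[72 - -]
Op 2: note_on(87): voice 1 is free -> assigned | voices=[72 87 -]
Op 3: note_on(64): voice 2 is free -> assigned | voices=[72 87 64]
Op 4: note_on(81): all voices busy, STEAL voice 0 (pitch 72, oldest) -> assign | voices=[81 87 64]
Op 5: note_on(60): all voices busy, STEAL voice 1 (pitch 87, oldest) -> assign | voices=[81 60 64]
Op 6: note_on(83): all voices busy, STEAL voice 2 (pitch 64, oldest) -> assign | voices=[81 60 83]
Op 7: note_off(83): free voice 2 | voices=[81 60 -]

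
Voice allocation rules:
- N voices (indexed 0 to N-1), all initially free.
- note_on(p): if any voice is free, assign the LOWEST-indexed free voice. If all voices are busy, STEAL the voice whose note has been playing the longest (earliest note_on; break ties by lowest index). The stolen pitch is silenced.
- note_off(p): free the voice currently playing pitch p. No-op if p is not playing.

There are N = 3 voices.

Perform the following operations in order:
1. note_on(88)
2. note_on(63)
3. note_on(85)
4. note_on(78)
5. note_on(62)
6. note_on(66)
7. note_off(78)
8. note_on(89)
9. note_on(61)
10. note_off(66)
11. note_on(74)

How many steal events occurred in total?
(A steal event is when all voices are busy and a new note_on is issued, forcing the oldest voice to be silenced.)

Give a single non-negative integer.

Op 1: note_on(88): voice 0 is free -> assigned | voices=[88 - -]
Op 2: note_on(63): voice 1 is free -> assigned | voices=[88 63 -]
Op 3: note_on(85): voice 2 is free -> assigned | voices=[88 63 85]
Op 4: note_on(78): all voices busy, STEAL voice 0 (pitch 88, oldest) -> assign | voices=[78 63 85]
Op 5: note_on(62): all voices busy, STEAL voice 1 (pitch 63, oldest) -> assign | voices=[78 62 85]
Op 6: note_on(66): all voices busy, STEAL voice 2 (pitch 85, oldest) -> assign | voices=[78 62 66]
Op 7: note_off(78): free voice 0 | voices=[- 62 66]
Op 8: note_on(89): voice 0 is free -> assigned | voices=[89 62 66]
Op 9: note_on(61): all voices busy, STEAL voice 1 (pitch 62, oldest) -> assign | voices=[89 61 66]
Op 10: note_off(66): free voice 2 | voices=[89 61 -]
Op 11: note_on(74): voice 2 is free -> assigned | voices=[89 61 74]

Answer: 4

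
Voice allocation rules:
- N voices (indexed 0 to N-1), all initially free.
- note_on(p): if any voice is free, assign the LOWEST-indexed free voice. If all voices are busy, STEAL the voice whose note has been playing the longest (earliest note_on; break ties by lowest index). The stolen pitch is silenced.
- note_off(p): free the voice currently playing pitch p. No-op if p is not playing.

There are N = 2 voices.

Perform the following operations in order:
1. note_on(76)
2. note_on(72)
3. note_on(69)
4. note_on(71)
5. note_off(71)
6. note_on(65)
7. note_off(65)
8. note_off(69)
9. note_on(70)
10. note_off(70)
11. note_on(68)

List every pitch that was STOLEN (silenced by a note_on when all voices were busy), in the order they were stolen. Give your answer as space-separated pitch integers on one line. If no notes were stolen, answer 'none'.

Answer: 76 72

Derivation:
Op 1: note_on(76): voice 0 is free -> assigned | voices=[76 -]
Op 2: note_on(72): voice 1 is free -> assigned | voices=[76 72]
Op 3: note_on(69): all voices busy, STEAL voice 0 (pitch 76, oldest) -> assign | voices=[69 72]
Op 4: note_on(71): all voices busy, STEAL voice 1 (pitch 72, oldest) -> assign | voices=[69 71]
Op 5: note_off(71): free voice 1 | voices=[69 -]
Op 6: note_on(65): voice 1 is free -> assigned | voices=[69 65]
Op 7: note_off(65): free voice 1 | voices=[69 -]
Op 8: note_off(69): free voice 0 | voices=[- -]
Op 9: note_on(70): voice 0 is free -> assigned | voices=[70 -]
Op 10: note_off(70): free voice 0 | voices=[- -]
Op 11: note_on(68): voice 0 is free -> assigned | voices=[68 -]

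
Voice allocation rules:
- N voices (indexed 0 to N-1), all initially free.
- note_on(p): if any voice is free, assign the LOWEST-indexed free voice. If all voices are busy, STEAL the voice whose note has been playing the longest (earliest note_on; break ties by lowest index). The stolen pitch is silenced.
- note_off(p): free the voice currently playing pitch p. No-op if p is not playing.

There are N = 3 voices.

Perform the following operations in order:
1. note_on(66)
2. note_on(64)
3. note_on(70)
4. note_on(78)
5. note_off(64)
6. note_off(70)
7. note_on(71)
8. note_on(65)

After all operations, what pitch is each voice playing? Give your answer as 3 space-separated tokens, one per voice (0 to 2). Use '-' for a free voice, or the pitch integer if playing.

Op 1: note_on(66): voice 0 is free -> assigned | voices=[66 - -]
Op 2: note_on(64): voice 1 is free -> assigned | voices=[66 64 -]
Op 3: note_on(70): voice 2 is free -> assigned | voices=[66 64 70]
Op 4: note_on(78): all voices busy, STEAL voice 0 (pitch 66, oldest) -> assign | voices=[78 64 70]
Op 5: note_off(64): free voice 1 | voices=[78 - 70]
Op 6: note_off(70): free voice 2 | voices=[78 - -]
Op 7: note_on(71): voice 1 is free -> assigned | voices=[78 71 -]
Op 8: note_on(65): voice 2 is free -> assigned | voices=[78 71 65]

Answer: 78 71 65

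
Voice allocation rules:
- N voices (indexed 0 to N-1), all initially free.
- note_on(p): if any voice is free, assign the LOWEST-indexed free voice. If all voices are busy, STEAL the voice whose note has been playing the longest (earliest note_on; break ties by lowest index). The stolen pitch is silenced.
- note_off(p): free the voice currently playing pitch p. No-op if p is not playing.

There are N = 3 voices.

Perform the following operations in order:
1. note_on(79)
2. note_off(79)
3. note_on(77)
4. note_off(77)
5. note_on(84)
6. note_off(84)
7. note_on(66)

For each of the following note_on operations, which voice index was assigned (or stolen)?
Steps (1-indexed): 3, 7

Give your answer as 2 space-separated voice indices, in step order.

Answer: 0 0

Derivation:
Op 1: note_on(79): voice 0 is free -> assigned | voices=[79 - -]
Op 2: note_off(79): free voice 0 | voices=[- - -]
Op 3: note_on(77): voice 0 is free -> assigned | voices=[77 - -]
Op 4: note_off(77): free voice 0 | voices=[- - -]
Op 5: note_on(84): voice 0 is free -> assigned | voices=[84 - -]
Op 6: note_off(84): free voice 0 | voices=[- - -]
Op 7: note_on(66): voice 0 is free -> assigned | voices=[66 - -]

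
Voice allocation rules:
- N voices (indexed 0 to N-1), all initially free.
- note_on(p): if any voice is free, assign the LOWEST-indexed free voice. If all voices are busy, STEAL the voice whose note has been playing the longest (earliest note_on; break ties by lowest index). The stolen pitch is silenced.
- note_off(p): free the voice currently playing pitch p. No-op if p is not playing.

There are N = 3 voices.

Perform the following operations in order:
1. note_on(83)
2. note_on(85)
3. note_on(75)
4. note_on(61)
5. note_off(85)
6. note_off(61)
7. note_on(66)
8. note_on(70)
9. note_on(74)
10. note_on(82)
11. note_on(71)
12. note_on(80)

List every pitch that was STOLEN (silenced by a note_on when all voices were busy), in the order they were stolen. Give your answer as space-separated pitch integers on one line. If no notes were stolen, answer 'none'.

Answer: 83 75 66 70 74

Derivation:
Op 1: note_on(83): voice 0 is free -> assigned | voices=[83 - -]
Op 2: note_on(85): voice 1 is free -> assigned | voices=[83 85 -]
Op 3: note_on(75): voice 2 is free -> assigned | voices=[83 85 75]
Op 4: note_on(61): all voices busy, STEAL voice 0 (pitch 83, oldest) -> assign | voices=[61 85 75]
Op 5: note_off(85): free voice 1 | voices=[61 - 75]
Op 6: note_off(61): free voice 0 | voices=[- - 75]
Op 7: note_on(66): voice 0 is free -> assigned | voices=[66 - 75]
Op 8: note_on(70): voice 1 is free -> assigned | voices=[66 70 75]
Op 9: note_on(74): all voices busy, STEAL voice 2 (pitch 75, oldest) -> assign | voices=[66 70 74]
Op 10: note_on(82): all voices busy, STEAL voice 0 (pitch 66, oldest) -> assign | voices=[82 70 74]
Op 11: note_on(71): all voices busy, STEAL voice 1 (pitch 70, oldest) -> assign | voices=[82 71 74]
Op 12: note_on(80): all voices busy, STEAL voice 2 (pitch 74, oldest) -> assign | voices=[82 71 80]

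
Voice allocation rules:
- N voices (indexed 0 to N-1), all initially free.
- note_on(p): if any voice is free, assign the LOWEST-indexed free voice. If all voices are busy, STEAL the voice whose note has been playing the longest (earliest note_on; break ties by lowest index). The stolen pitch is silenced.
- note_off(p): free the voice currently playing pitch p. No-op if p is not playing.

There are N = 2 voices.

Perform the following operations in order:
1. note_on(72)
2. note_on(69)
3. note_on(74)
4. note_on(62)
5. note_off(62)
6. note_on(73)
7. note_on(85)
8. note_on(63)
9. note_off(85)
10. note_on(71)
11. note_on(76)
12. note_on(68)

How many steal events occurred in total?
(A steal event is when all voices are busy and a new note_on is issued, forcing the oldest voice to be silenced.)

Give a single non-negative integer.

Op 1: note_on(72): voice 0 is free -> assigned | voices=[72 -]
Op 2: note_on(69): voice 1 is free -> assigned | voices=[72 69]
Op 3: note_on(74): all voices busy, STEAL voice 0 (pitch 72, oldest) -> assign | voices=[74 69]
Op 4: note_on(62): all voices busy, STEAL voice 1 (pitch 69, oldest) -> assign | voices=[74 62]
Op 5: note_off(62): free voice 1 | voices=[74 -]
Op 6: note_on(73): voice 1 is free -> assigned | voices=[74 73]
Op 7: note_on(85): all voices busy, STEAL voice 0 (pitch 74, oldest) -> assign | voices=[85 73]
Op 8: note_on(63): all voices busy, STEAL voice 1 (pitch 73, oldest) -> assign | voices=[85 63]
Op 9: note_off(85): free voice 0 | voices=[- 63]
Op 10: note_on(71): voice 0 is free -> assigned | voices=[71 63]
Op 11: note_on(76): all voices busy, STEAL voice 1 (pitch 63, oldest) -> assign | voices=[71 76]
Op 12: note_on(68): all voices busy, STEAL voice 0 (pitch 71, oldest) -> assign | voices=[68 76]

Answer: 6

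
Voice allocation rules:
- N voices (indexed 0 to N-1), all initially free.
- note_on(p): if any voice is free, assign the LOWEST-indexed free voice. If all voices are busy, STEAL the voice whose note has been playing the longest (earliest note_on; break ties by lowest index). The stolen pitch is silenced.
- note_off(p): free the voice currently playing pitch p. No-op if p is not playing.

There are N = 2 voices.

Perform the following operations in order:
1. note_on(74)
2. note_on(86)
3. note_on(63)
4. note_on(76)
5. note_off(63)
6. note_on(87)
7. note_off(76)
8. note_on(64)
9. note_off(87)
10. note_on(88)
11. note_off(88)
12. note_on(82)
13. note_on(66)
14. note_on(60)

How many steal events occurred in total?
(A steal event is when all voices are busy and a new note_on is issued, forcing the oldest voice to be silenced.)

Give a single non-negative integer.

Op 1: note_on(74): voice 0 is free -> assigned | voices=[74 -]
Op 2: note_on(86): voice 1 is free -> assigned | voices=[74 86]
Op 3: note_on(63): all voices busy, STEAL voice 0 (pitch 74, oldest) -> assign | voices=[63 86]
Op 4: note_on(76): all voices busy, STEAL voice 1 (pitch 86, oldest) -> assign | voices=[63 76]
Op 5: note_off(63): free voice 0 | voices=[- 76]
Op 6: note_on(87): voice 0 is free -> assigned | voices=[87 76]
Op 7: note_off(76): free voice 1 | voices=[87 -]
Op 8: note_on(64): voice 1 is free -> assigned | voices=[87 64]
Op 9: note_off(87): free voice 0 | voices=[- 64]
Op 10: note_on(88): voice 0 is free -> assigned | voices=[88 64]
Op 11: note_off(88): free voice 0 | voices=[- 64]
Op 12: note_on(82): voice 0 is free -> assigned | voices=[82 64]
Op 13: note_on(66): all voices busy, STEAL voice 1 (pitch 64, oldest) -> assign | voices=[82 66]
Op 14: note_on(60): all voices busy, STEAL voice 0 (pitch 82, oldest) -> assign | voices=[60 66]

Answer: 4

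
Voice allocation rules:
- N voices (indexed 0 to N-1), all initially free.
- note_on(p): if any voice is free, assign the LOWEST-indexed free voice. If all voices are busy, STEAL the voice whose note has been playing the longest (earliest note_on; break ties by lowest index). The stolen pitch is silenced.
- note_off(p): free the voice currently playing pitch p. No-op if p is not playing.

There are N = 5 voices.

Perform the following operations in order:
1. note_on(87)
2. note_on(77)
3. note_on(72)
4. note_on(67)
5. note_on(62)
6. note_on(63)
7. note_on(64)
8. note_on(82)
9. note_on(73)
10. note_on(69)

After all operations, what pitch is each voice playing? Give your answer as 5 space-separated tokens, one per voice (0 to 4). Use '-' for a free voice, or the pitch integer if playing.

Answer: 63 64 82 73 69

Derivation:
Op 1: note_on(87): voice 0 is free -> assigned | voices=[87 - - - -]
Op 2: note_on(77): voice 1 is free -> assigned | voices=[87 77 - - -]
Op 3: note_on(72): voice 2 is free -> assigned | voices=[87 77 72 - -]
Op 4: note_on(67): voice 3 is free -> assigned | voices=[87 77 72 67 -]
Op 5: note_on(62): voice 4 is free -> assigned | voices=[87 77 72 67 62]
Op 6: note_on(63): all voices busy, STEAL voice 0 (pitch 87, oldest) -> assign | voices=[63 77 72 67 62]
Op 7: note_on(64): all voices busy, STEAL voice 1 (pitch 77, oldest) -> assign | voices=[63 64 72 67 62]
Op 8: note_on(82): all voices busy, STEAL voice 2 (pitch 72, oldest) -> assign | voices=[63 64 82 67 62]
Op 9: note_on(73): all voices busy, STEAL voice 3 (pitch 67, oldest) -> assign | voices=[63 64 82 73 62]
Op 10: note_on(69): all voices busy, STEAL voice 4 (pitch 62, oldest) -> assign | voices=[63 64 82 73 69]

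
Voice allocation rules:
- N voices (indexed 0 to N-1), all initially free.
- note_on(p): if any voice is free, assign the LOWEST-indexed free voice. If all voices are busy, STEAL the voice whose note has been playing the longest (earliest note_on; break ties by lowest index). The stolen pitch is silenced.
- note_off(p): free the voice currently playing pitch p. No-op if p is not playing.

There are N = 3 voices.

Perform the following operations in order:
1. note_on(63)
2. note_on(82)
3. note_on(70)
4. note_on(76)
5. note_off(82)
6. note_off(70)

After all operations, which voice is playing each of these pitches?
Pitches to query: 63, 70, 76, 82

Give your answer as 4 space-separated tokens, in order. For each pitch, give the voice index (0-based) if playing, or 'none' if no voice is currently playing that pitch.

Answer: none none 0 none

Derivation:
Op 1: note_on(63): voice 0 is free -> assigned | voices=[63 - -]
Op 2: note_on(82): voice 1 is free -> assigned | voices=[63 82 -]
Op 3: note_on(70): voice 2 is free -> assigned | voices=[63 82 70]
Op 4: note_on(76): all voices busy, STEAL voice 0 (pitch 63, oldest) -> assign | voices=[76 82 70]
Op 5: note_off(82): free voice 1 | voices=[76 - 70]
Op 6: note_off(70): free voice 2 | voices=[76 - -]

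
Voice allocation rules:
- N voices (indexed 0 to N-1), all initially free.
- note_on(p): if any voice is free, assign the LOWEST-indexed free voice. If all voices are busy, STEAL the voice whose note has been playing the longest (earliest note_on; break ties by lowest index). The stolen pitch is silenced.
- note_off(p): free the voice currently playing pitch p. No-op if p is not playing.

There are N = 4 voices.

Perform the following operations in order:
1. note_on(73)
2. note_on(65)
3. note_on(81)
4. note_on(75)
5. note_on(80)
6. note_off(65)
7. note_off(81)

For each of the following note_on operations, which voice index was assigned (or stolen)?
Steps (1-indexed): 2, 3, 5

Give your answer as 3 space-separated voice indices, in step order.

Answer: 1 2 0

Derivation:
Op 1: note_on(73): voice 0 is free -> assigned | voices=[73 - - -]
Op 2: note_on(65): voice 1 is free -> assigned | voices=[73 65 - -]
Op 3: note_on(81): voice 2 is free -> assigned | voices=[73 65 81 -]
Op 4: note_on(75): voice 3 is free -> assigned | voices=[73 65 81 75]
Op 5: note_on(80): all voices busy, STEAL voice 0 (pitch 73, oldest) -> assign | voices=[80 65 81 75]
Op 6: note_off(65): free voice 1 | voices=[80 - 81 75]
Op 7: note_off(81): free voice 2 | voices=[80 - - 75]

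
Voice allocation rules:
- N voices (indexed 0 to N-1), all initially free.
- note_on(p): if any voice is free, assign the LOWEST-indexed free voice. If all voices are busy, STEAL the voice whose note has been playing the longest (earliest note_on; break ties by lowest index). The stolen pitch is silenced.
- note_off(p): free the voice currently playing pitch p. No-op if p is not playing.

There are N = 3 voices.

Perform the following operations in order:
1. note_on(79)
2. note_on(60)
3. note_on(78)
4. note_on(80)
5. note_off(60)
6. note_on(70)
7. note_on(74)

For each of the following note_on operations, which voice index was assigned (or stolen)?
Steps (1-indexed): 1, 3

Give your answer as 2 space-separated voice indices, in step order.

Answer: 0 2

Derivation:
Op 1: note_on(79): voice 0 is free -> assigned | voices=[79 - -]
Op 2: note_on(60): voice 1 is free -> assigned | voices=[79 60 -]
Op 3: note_on(78): voice 2 is free -> assigned | voices=[79 60 78]
Op 4: note_on(80): all voices busy, STEAL voice 0 (pitch 79, oldest) -> assign | voices=[80 60 78]
Op 5: note_off(60): free voice 1 | voices=[80 - 78]
Op 6: note_on(70): voice 1 is free -> assigned | voices=[80 70 78]
Op 7: note_on(74): all voices busy, STEAL voice 2 (pitch 78, oldest) -> assign | voices=[80 70 74]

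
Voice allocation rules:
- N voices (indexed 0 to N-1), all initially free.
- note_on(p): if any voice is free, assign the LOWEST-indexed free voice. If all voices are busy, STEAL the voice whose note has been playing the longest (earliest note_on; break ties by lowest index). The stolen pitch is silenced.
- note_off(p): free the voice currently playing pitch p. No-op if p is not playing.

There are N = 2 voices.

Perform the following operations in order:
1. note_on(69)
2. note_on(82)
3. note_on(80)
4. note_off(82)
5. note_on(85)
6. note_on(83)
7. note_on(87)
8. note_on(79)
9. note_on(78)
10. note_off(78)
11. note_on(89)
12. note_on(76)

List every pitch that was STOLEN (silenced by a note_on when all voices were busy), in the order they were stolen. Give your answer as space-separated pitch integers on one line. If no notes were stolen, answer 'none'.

Op 1: note_on(69): voice 0 is free -> assigned | voices=[69 -]
Op 2: note_on(82): voice 1 is free -> assigned | voices=[69 82]
Op 3: note_on(80): all voices busy, STEAL voice 0 (pitch 69, oldest) -> assign | voices=[80 82]
Op 4: note_off(82): free voice 1 | voices=[80 -]
Op 5: note_on(85): voice 1 is free -> assigned | voices=[80 85]
Op 6: note_on(83): all voices busy, STEAL voice 0 (pitch 80, oldest) -> assign | voices=[83 85]
Op 7: note_on(87): all voices busy, STEAL voice 1 (pitch 85, oldest) -> assign | voices=[83 87]
Op 8: note_on(79): all voices busy, STEAL voice 0 (pitch 83, oldest) -> assign | voices=[79 87]
Op 9: note_on(78): all voices busy, STEAL voice 1 (pitch 87, oldest) -> assign | voices=[79 78]
Op 10: note_off(78): free voice 1 | voices=[79 -]
Op 11: note_on(89): voice 1 is free -> assigned | voices=[79 89]
Op 12: note_on(76): all voices busy, STEAL voice 0 (pitch 79, oldest) -> assign | voices=[76 89]

Answer: 69 80 85 83 87 79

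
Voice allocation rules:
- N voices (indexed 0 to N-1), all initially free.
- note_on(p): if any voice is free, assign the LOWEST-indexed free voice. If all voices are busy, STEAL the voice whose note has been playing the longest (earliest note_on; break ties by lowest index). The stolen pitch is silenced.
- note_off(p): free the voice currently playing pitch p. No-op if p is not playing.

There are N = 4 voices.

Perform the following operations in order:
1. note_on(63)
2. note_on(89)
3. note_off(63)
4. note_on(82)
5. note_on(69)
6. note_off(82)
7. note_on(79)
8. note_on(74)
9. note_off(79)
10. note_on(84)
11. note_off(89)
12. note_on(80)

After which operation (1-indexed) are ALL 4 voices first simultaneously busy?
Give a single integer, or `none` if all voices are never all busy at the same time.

Op 1: note_on(63): voice 0 is free -> assigned | voices=[63 - - -]
Op 2: note_on(89): voice 1 is free -> assigned | voices=[63 89 - -]
Op 3: note_off(63): free voice 0 | voices=[- 89 - -]
Op 4: note_on(82): voice 0 is free -> assigned | voices=[82 89 - -]
Op 5: note_on(69): voice 2 is free -> assigned | voices=[82 89 69 -]
Op 6: note_off(82): free voice 0 | voices=[- 89 69 -]
Op 7: note_on(79): voice 0 is free -> assigned | voices=[79 89 69 -]
Op 8: note_on(74): voice 3 is free -> assigned | voices=[79 89 69 74]
Op 9: note_off(79): free voice 0 | voices=[- 89 69 74]
Op 10: note_on(84): voice 0 is free -> assigned | voices=[84 89 69 74]
Op 11: note_off(89): free voice 1 | voices=[84 - 69 74]
Op 12: note_on(80): voice 1 is free -> assigned | voices=[84 80 69 74]

Answer: 8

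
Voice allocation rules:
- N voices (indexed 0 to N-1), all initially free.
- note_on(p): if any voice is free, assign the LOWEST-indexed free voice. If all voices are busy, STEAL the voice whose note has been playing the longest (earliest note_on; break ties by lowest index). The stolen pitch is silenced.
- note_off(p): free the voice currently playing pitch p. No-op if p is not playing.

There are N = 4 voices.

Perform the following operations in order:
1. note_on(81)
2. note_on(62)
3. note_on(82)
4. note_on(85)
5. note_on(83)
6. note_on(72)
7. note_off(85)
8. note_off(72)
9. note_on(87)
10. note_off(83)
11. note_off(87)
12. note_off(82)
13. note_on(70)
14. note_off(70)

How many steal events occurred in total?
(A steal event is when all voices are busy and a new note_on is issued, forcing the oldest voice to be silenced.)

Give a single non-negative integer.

Op 1: note_on(81): voice 0 is free -> assigned | voices=[81 - - -]
Op 2: note_on(62): voice 1 is free -> assigned | voices=[81 62 - -]
Op 3: note_on(82): voice 2 is free -> assigned | voices=[81 62 82 -]
Op 4: note_on(85): voice 3 is free -> assigned | voices=[81 62 82 85]
Op 5: note_on(83): all voices busy, STEAL voice 0 (pitch 81, oldest) -> assign | voices=[83 62 82 85]
Op 6: note_on(72): all voices busy, STEAL voice 1 (pitch 62, oldest) -> assign | voices=[83 72 82 85]
Op 7: note_off(85): free voice 3 | voices=[83 72 82 -]
Op 8: note_off(72): free voice 1 | voices=[83 - 82 -]
Op 9: note_on(87): voice 1 is free -> assigned | voices=[83 87 82 -]
Op 10: note_off(83): free voice 0 | voices=[- 87 82 -]
Op 11: note_off(87): free voice 1 | voices=[- - 82 -]
Op 12: note_off(82): free voice 2 | voices=[- - - -]
Op 13: note_on(70): voice 0 is free -> assigned | voices=[70 - - -]
Op 14: note_off(70): free voice 0 | voices=[- - - -]

Answer: 2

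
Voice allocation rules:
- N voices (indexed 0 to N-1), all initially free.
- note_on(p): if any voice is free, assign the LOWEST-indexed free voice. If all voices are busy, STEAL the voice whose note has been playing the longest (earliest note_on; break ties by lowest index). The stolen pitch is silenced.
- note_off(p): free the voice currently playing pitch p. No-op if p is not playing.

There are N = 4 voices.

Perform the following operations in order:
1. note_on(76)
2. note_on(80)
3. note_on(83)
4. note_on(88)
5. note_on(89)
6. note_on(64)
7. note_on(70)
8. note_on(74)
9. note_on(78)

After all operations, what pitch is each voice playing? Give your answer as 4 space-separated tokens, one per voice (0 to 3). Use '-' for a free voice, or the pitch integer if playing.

Op 1: note_on(76): voice 0 is free -> assigned | voices=[76 - - -]
Op 2: note_on(80): voice 1 is free -> assigned | voices=[76 80 - -]
Op 3: note_on(83): voice 2 is free -> assigned | voices=[76 80 83 -]
Op 4: note_on(88): voice 3 is free -> assigned | voices=[76 80 83 88]
Op 5: note_on(89): all voices busy, STEAL voice 0 (pitch 76, oldest) -> assign | voices=[89 80 83 88]
Op 6: note_on(64): all voices busy, STEAL voice 1 (pitch 80, oldest) -> assign | voices=[89 64 83 88]
Op 7: note_on(70): all voices busy, STEAL voice 2 (pitch 83, oldest) -> assign | voices=[89 64 70 88]
Op 8: note_on(74): all voices busy, STEAL voice 3 (pitch 88, oldest) -> assign | voices=[89 64 70 74]
Op 9: note_on(78): all voices busy, STEAL voice 0 (pitch 89, oldest) -> assign | voices=[78 64 70 74]

Answer: 78 64 70 74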